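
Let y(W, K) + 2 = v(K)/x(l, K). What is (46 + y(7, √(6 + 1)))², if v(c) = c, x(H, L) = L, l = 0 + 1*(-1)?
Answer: 2025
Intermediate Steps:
l = -1 (l = 0 - 1 = -1)
y(W, K) = -1 (y(W, K) = -2 + K/K = -2 + 1 = -1)
(46 + y(7, √(6 + 1)))² = (46 - 1)² = 45² = 2025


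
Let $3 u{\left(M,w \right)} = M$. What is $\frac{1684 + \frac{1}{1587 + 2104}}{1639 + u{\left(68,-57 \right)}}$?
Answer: $\frac{3729387}{3679927} \approx 1.0134$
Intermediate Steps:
$u{\left(M,w \right)} = \frac{M}{3}$
$\frac{1684 + \frac{1}{1587 + 2104}}{1639 + u{\left(68,-57 \right)}} = \frac{1684 + \frac{1}{1587 + 2104}}{1639 + \frac{1}{3} \cdot 68} = \frac{1684 + \frac{1}{3691}}{1639 + \frac{68}{3}} = \frac{1684 + \frac{1}{3691}}{\frac{4985}{3}} = \frac{6215645}{3691} \cdot \frac{3}{4985} = \frac{3729387}{3679927}$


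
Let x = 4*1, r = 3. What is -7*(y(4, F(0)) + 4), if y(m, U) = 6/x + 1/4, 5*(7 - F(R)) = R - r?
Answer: -161/4 ≈ -40.250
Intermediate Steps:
x = 4
F(R) = 38/5 - R/5 (F(R) = 7 - (R - 1*3)/5 = 7 - (R - 3)/5 = 7 - (-3 + R)/5 = 7 + (3/5 - R/5) = 38/5 - R/5)
y(m, U) = 7/4 (y(m, U) = 6/4 + 1/4 = 6*(1/4) + 1*(1/4) = 3/2 + 1/4 = 7/4)
-7*(y(4, F(0)) + 4) = -7*(7/4 + 4) = -7*23/4 = -161/4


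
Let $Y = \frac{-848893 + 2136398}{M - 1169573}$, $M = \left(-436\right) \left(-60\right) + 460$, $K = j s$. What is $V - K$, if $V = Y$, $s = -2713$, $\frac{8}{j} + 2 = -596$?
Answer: $- \frac{12788289951}{341742947} \approx -37.421$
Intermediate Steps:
$j = - \frac{4}{299}$ ($j = \frac{8}{-2 - 596} = \frac{8}{-598} = 8 \left(- \frac{1}{598}\right) = - \frac{4}{299} \approx -0.013378$)
$K = \frac{10852}{299}$ ($K = \left(- \frac{4}{299}\right) \left(-2713\right) = \frac{10852}{299} \approx 36.294$)
$M = 26620$ ($M = 26160 + 460 = 26620$)
$Y = - \frac{1287505}{1142953}$ ($Y = \frac{-848893 + 2136398}{26620 - 1169573} = \frac{1287505}{-1142953} = 1287505 \left(- \frac{1}{1142953}\right) = - \frac{1287505}{1142953} \approx -1.1265$)
$V = - \frac{1287505}{1142953} \approx -1.1265$
$V - K = - \frac{1287505}{1142953} - \frac{10852}{299} = - \frac{12788289951}{341742947}$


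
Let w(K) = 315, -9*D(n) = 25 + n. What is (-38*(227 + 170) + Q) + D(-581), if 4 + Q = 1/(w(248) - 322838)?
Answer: -43622525851/2902707 ≈ -15028.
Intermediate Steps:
D(n) = -25/9 - n/9 (D(n) = -(25 + n)/9 = -25/9 - n/9)
Q = -1290093/322523 (Q = -4 + 1/(315 - 322838) = -4 + 1/(-322523) = -4 - 1/322523 = -1290093/322523 ≈ -4.0000)
(-38*(227 + 170) + Q) + D(-581) = (-38*(227 + 170) - 1290093/322523) + (-25/9 - ⅑*(-581)) = (-38*397 - 1290093/322523) + (-25/9 + 581/9) = (-15086 - 1290093/322523) + 556/9 = -4866872071/322523 + 556/9 = -43622525851/2902707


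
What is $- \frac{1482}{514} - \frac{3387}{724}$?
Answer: $- \frac{1406943}{186068} \approx -7.5614$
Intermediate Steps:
$- \frac{1482}{514} - \frac{3387}{724} = \left(-1482\right) \frac{1}{514} - \frac{3387}{724} = - \frac{741}{257} - \frac{3387}{724} = - \frac{1406943}{186068}$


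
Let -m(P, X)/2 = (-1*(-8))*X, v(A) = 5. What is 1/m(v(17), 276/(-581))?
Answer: 581/4416 ≈ 0.13157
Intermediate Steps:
m(P, X) = -16*X (m(P, X) = -2*(-1*(-8))*X = -16*X)
1/m(v(17), 276/(-581)) = 1/(-4416/(-581)) = 1/(-4416*(-1)/581) = 1/(-16*(-276/581)) = 1/(4416/581) = 581/4416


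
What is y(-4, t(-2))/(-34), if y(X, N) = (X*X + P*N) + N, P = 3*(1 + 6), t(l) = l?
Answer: 14/17 ≈ 0.82353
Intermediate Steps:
P = 21 (P = 3*7 = 21)
y(X, N) = X² + 22*N (y(X, N) = (X*X + 21*N) + N = (X² + 21*N) + N = X² + 22*N)
y(-4, t(-2))/(-34) = ((-4)² + 22*(-2))/(-34) = (16 - 44)*(-1/34) = -28*(-1/34) = 14/17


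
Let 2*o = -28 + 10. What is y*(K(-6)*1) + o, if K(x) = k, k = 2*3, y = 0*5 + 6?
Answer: 27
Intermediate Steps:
y = 6 (y = 0 + 6 = 6)
k = 6
K(x) = 6
o = -9 (o = (-28 + 10)/2 = (1/2)*(-18) = -9)
y*(K(-6)*1) + o = 6*(6*1) - 9 = 6*6 - 9 = 36 - 9 = 27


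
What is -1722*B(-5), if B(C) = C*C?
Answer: -43050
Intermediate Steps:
B(C) = C**2
-1722*B(-5) = -1722*(-5)**2 = -1722*25 = -43050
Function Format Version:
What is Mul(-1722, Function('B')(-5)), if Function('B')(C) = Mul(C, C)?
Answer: -43050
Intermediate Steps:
Function('B')(C) = Pow(C, 2)
Mul(-1722, Function('B')(-5)) = Mul(-1722, Pow(-5, 2)) = Mul(-1722, 25) = -43050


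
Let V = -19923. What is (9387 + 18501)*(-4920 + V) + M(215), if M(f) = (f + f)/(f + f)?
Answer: -692821583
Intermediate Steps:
M(f) = 1 (M(f) = (2*f)/((2*f)) = (2*f)*(1/(2*f)) = 1)
(9387 + 18501)*(-4920 + V) + M(215) = (9387 + 18501)*(-4920 - 19923) + 1 = 27888*(-24843) + 1 = -692821584 + 1 = -692821583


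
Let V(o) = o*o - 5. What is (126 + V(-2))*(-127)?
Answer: -15875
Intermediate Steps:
V(o) = -5 + o² (V(o) = o² - 5 = -5 + o²)
(126 + V(-2))*(-127) = (126 + (-5 + (-2)²))*(-127) = (126 + (-5 + 4))*(-127) = (126 - 1)*(-127) = 125*(-127) = -15875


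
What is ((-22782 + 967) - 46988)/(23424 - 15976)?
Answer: -9829/1064 ≈ -9.2378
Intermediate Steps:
((-22782 + 967) - 46988)/(23424 - 15976) = (-21815 - 46988)/7448 = -68803*1/7448 = -9829/1064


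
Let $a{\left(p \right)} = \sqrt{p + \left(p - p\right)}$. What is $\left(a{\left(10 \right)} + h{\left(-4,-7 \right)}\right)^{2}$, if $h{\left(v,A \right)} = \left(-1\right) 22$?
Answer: $\left(22 - \sqrt{10}\right)^{2} \approx 354.86$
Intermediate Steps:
$h{\left(v,A \right)} = -22$
$a{\left(p \right)} = \sqrt{p}$ ($a{\left(p \right)} = \sqrt{p + 0} = \sqrt{p}$)
$\left(a{\left(10 \right)} + h{\left(-4,-7 \right)}\right)^{2} = \left(\sqrt{10} - 22\right)^{2} = \left(-22 + \sqrt{10}\right)^{2}$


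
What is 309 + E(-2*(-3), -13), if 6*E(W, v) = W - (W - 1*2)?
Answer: 928/3 ≈ 309.33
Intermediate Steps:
E(W, v) = ⅓ (E(W, v) = (W - (W - 1*2))/6 = (W - (W - 2))/6 = (W - (-2 + W))/6 = (W + (2 - W))/6 = (⅙)*2 = ⅓)
309 + E(-2*(-3), -13) = 309 + ⅓ = 928/3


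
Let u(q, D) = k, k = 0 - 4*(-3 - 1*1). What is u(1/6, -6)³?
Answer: 4096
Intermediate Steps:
k = 16 (k = 0 - 4*(-3 - 1) = 0 - 4*(-4) = 0 + 16 = 16)
u(q, D) = 16
u(1/6, -6)³ = 16³ = 4096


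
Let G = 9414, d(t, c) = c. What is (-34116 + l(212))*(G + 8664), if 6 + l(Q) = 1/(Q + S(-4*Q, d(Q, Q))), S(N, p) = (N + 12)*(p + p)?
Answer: -36420501462685/59042 ≈ -6.1686e+8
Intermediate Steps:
S(N, p) = 2*p*(12 + N) (S(N, p) = (12 + N)*(2*p) = 2*p*(12 + N))
l(Q) = -6 + 1/(Q + 2*Q*(12 - 4*Q))
(-34116 + l(212))*(G + 8664) = (-34116 + (-1 - 48*212² + 150*212)/(212*(-25 + 8*212)))*(9414 + 8664) = (-34116 + (-1 - 48*44944 + 31800)/(212*(-25 + 1696)))*18078 = (-34116 + (1/212)*(-1 - 2157312 + 31800)/1671)*18078 = (-34116 + (1/212)*(1/1671)*(-2125513))*18078 = (-34116 - 2125513/354252)*18078 = -12087786745/354252*18078 = -36420501462685/59042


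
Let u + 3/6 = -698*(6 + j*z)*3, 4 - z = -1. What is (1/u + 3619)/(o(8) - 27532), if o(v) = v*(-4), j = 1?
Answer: -166723709/1269845916 ≈ -0.13129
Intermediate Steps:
z = 5 (z = 4 - 1*(-1) = 4 + 1 = 5)
o(v) = -4*v
u = -46069/2 (u = -½ - 698*(6 + 1*5)*3 = -½ - 698*(6 + 5)*3 = -½ - 7678*3 = -½ - 698*33 = -½ - 23034 = -46069/2 ≈ -23035.)
(1/u + 3619)/(o(8) - 27532) = (1/(-46069/2) + 3619)/(-4*8 - 27532) = (-2/46069 + 3619)/(-32 - 27532) = (166723709/46069)/(-27564) = (166723709/46069)*(-1/27564) = -166723709/1269845916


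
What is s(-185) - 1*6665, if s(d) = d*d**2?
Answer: -6338290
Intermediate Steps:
s(d) = d**3
s(-185) - 1*6665 = (-185)**3 - 1*6665 = -6331625 - 6665 = -6338290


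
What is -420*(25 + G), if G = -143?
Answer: 49560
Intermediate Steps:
-420*(25 + G) = -420*(25 - 143) = -420*(-118) = 49560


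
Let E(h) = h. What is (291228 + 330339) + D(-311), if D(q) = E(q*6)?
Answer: 619701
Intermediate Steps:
D(q) = 6*q (D(q) = q*6 = 6*q)
(291228 + 330339) + D(-311) = (291228 + 330339) + 6*(-311) = 621567 - 1866 = 619701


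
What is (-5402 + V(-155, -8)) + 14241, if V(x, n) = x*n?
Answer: 10079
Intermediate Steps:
V(x, n) = n*x
(-5402 + V(-155, -8)) + 14241 = (-5402 - 8*(-155)) + 14241 = (-5402 + 1240) + 14241 = -4162 + 14241 = 10079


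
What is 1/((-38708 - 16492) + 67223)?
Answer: 1/12023 ≈ 8.3174e-5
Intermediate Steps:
1/((-38708 - 16492) + 67223) = 1/(-55200 + 67223) = 1/12023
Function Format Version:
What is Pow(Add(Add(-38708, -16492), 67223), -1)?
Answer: Rational(1, 12023) ≈ 8.3174e-5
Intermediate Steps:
Pow(Add(Add(-38708, -16492), 67223), -1) = Pow(Add(-55200, 67223), -1) = Pow(12023, -1) = Rational(1, 12023)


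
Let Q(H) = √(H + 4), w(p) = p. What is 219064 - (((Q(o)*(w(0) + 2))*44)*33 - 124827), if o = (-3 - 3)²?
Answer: 343891 - 5808*√10 ≈ 3.2552e+5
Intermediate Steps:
o = 36 (o = (-6)² = 36)
Q(H) = √(4 + H)
219064 - (((Q(o)*(w(0) + 2))*44)*33 - 124827) = 219064 - (((√(4 + 36)*(0 + 2))*44)*33 - 124827) = 219064 - (((√40*2)*44)*33 - 124827) = 219064 - ((((2*√10)*2)*44)*33 - 124827) = 219064 - (((4*√10)*44)*33 - 124827) = 219064 - ((176*√10)*33 - 124827) = 219064 - (5808*√10 - 124827) = 219064 - (-124827 + 5808*√10) = 219064 + (124827 - 5808*√10) = 343891 - 5808*√10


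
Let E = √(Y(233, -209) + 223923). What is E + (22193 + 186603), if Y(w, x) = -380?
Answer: 208796 + √223543 ≈ 2.0927e+5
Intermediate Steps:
E = √223543 (E = √(-380 + 223923) = √223543 ≈ 472.80)
E + (22193 + 186603) = √223543 + (22193 + 186603) = √223543 + 208796 = 208796 + √223543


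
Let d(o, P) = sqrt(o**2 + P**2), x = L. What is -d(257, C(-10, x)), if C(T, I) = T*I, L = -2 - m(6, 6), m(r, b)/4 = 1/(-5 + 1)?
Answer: -sqrt(66149) ≈ -257.19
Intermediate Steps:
m(r, b) = -1 (m(r, b) = 4/(-5 + 1) = 4/(-4) = 4*(-1/4) = -1)
L = -1 (L = -2 - 1*(-1) = -2 + 1 = -1)
x = -1
C(T, I) = I*T
d(o, P) = sqrt(P**2 + o**2)
-d(257, C(-10, x)) = -sqrt((-1*(-10))**2 + 257**2) = -sqrt(10**2 + 66049) = -sqrt(100 + 66049) = -sqrt(66149)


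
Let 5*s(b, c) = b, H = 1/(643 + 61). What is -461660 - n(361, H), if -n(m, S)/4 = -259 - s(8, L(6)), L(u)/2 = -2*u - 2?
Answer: -2313512/5 ≈ -4.6270e+5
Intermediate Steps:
H = 1/704 ≈ 0.0014205
L(u) = -4 - 4*u (L(u) = 2*(-2*u - 2) = 2*(-2 - 2*u) = -4 - 4*u)
s(b, c) = b/5
n(m, S) = 5212/5 (n(m, S) = -4*(-259 - 8/5) = -4*(-1303/5) = 5212/5)
-461660 - n(361, H) = -461660 - 1*5212/5 = -461660 - 5212/5 = -2313512/5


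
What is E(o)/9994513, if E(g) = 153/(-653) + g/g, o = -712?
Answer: 500/6526416989 ≈ 7.6612e-8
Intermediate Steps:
E(g) = 500/653 (E(g) = 153*(-1/653) + 1 = -153/653 + 1 = 500/653)
E(o)/9994513 = (500/653)/9994513 = (500/653)*(1/9994513) = 500/6526416989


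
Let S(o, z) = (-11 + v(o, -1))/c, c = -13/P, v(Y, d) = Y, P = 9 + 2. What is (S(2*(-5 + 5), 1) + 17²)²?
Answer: 15038884/169 ≈ 88988.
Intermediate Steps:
P = 11
c = -13/11 ≈ -1.1818
S(o, z) = 121/13 - 11*o/13 (S(o, z) = (-11 + o)/(-13/11) = (-11 + o)*(-11/13) = 121/13 - 11*o/13)
(S(2*(-5 + 5), 1) + 17²)² = ((121/13 - 22*(-5 + 5)/13) + 17²)² = ((121/13 - 22*0/13) + 289)² = ((121/13 - 11/13*0) + 289)² = ((121/13 + 0) + 289)² = (121/13 + 289)² = (3878/13)² = 15038884/169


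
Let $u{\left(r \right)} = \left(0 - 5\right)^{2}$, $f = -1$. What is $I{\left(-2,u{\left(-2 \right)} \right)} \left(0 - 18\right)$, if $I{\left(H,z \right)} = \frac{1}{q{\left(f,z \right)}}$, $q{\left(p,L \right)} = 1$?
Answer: $-18$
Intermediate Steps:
$u{\left(r \right)} = 25$ ($u{\left(r \right)} = \left(-5\right)^{2} = 25$)
$I{\left(H,z \right)} = 1$ ($I{\left(H,z \right)} = 1^{-1} = 1$)
$I{\left(-2,u{\left(-2 \right)} \right)} \left(0 - 18\right) = 1 \left(0 - 18\right) = 1 \left(-18\right) = -18$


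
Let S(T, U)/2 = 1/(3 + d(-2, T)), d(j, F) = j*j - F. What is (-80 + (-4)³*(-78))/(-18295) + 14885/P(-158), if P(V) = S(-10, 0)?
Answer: 4629448451/36590 ≈ 1.2652e+5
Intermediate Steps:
d(j, F) = j² - F
S(T, U) = 2/(7 - T) (S(T, U) = 2/(3 + ((-2)² - T)) = 2/(3 + (4 - T)) = 2/(7 - T))
P(V) = 2/17 (P(V) = -2/(-7 - 10) = -2/(-17) = -2*(-1/17) = 2/17)
(-80 + (-4)³*(-78))/(-18295) + 14885/P(-158) = (-80 + (-4)³*(-78))/(-18295) + 14885/(2/17) = (-80 - 64*(-78))*(-1/18295) + 14885*(17/2) = (-80 + 4992)*(-1/18295) + 253045/2 = 4912*(-1/18295) + 253045/2 = -4912/18295 + 253045/2 = 4629448451/36590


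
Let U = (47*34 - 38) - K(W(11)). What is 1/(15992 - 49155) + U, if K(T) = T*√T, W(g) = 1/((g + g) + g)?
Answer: 51734279/33163 - √33/1089 ≈ 1560.0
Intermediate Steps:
W(g) = 1/(3*g) (W(g) = 1/(2*g + g) = 1/(3*g))
K(T) = T^(3/2)
U = 1560 - √33/1089 (U = (47*34 - 38) - ((⅓)/11)^(3/2) = (1598 - 38) - ((⅓)*(1/11))^(3/2) = 1560 - (1/33)^(3/2) = 1560 - √33/1089 ≈ 1560.0)
1/(15992 - 49155) + U = 1/(15992 - 49155) + (1560 - √33/1089) = 1/(-33163) + (1560 - √33/1089) = -1/33163 + (1560 - √33/1089) = 51734279/33163 - √33/1089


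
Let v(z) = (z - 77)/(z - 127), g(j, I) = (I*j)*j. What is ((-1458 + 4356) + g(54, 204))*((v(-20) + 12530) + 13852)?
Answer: 772757024754/49 ≈ 1.5771e+10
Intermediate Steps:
g(j, I) = I*j²
v(z) = (-77 + z)/(-127 + z)
((-1458 + 4356) + g(54, 204))*((v(-20) + 12530) + 13852) = ((-1458 + 4356) + 204*54²)*(((-77 - 20)/(-127 - 20) + 12530) + 13852) = (2898 + 204*2916)*((-97/(-147) + 12530) + 13852) = (2898 + 594864)*((-1/147*(-97) + 12530) + 13852) = 597762*((97/147 + 12530) + 13852) = 597762*(1842007/147 + 13852) = 597762*(3878251/147) = 772757024754/49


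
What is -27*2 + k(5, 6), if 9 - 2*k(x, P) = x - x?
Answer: -99/2 ≈ -49.500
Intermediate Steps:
k(x, P) = 9/2 (k(x, P) = 9/2 - (x - x)/2 = 9/2 - ½*0 = 9/2 + 0 = 9/2)
-27*2 + k(5, 6) = -27*2 + 9/2 = -54 + 9/2 = -99/2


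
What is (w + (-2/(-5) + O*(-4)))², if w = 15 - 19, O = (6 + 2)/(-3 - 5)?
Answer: 4/25 ≈ 0.16000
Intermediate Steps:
O = -1 (O = 8/(-8) = 8*(-⅛) = -1)
w = -4
(w + (-2/(-5) + O*(-4)))² = (-4 + (-2/(-5) - 1*(-4)))² = (-4 + (-2*(-⅕) + 4))² = (-4 + (⅖ + 4))² = (-4 + 22/5)² = (⅖)² = 4/25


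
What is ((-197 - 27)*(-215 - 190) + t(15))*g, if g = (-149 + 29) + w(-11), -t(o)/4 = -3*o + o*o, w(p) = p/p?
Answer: -10710000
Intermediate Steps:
w(p) = 1
t(o) = -4*o² + 12*o (t(o) = -4*(-3*o + o*o) = -4*(-3*o + o²) = -4*(o² - 3*o) = -4*o² + 12*o)
g = -119 (g = (-149 + 29) + 1 = -120 + 1 = -119)
((-197 - 27)*(-215 - 190) + t(15))*g = ((-197 - 27)*(-215 - 190) + 4*15*(3 - 1*15))*(-119) = (-224*(-405) + 4*15*(3 - 15))*(-119) = (90720 + 4*15*(-12))*(-119) = (90720 - 720)*(-119) = 90000*(-119) = -10710000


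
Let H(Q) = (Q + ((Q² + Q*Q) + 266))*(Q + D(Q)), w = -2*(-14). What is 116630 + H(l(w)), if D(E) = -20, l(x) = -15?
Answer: 92095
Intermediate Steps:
w = 28
H(Q) = (-20 + Q)*(266 + Q + 2*Q²) (H(Q) = (Q + ((Q² + Q*Q) + 266))*(Q - 20) = (Q + ((Q² + Q²) + 266))*(-20 + Q) = (Q + (2*Q² + 266))*(-20 + Q) = (Q + (266 + 2*Q²))*(-20 + Q) = (266 + Q + 2*Q²)*(-20 + Q) = (-20 + Q)*(266 + Q + 2*Q²))
116630 + H(l(w)) = 116630 + (-5320 - 39*(-15)² + 2*(-15)³ + 246*(-15)) = 116630 + (-5320 - 39*225 + 2*(-3375) - 3690) = 116630 + (-5320 - 8775 - 6750 - 3690) = 116630 - 24535 = 92095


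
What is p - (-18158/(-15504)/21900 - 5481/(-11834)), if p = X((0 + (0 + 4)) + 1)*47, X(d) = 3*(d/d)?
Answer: 141172295416757/1004521989600 ≈ 140.54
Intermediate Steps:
X(d) = 3 (X(d) = 3*1 = 3)
p = 141 (p = 3*47 = 141)
p - (-18158/(-15504)/21900 - 5481/(-11834)) = 141 - (-18158/(-15504)/21900 - 5481/(-11834)) = 141 - (-18158*(-1/15504)*(1/21900) - 5481*(-1/11834)) = 141 - ((9079/7752)*(1/21900) + 5481/11834) = 141 - (9079/169768800 + 5481/11834) = 141 - 1*465305116843/1004521989600 = 141 - 465305116843/1004521989600 = 141172295416757/1004521989600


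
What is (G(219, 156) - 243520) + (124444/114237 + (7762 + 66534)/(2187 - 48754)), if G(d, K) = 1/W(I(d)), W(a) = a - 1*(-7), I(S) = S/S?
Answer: -10363593057465493/42557395032 ≈ -2.4352e+5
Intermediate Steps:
I(S) = 1
W(a) = 7 + a (W(a) = a + 7 = 7 + a)
G(d, K) = 1/8 (G(d, K) = 1/(7 + 1) = 1/8)
(G(219, 156) - 243520) + (124444/114237 + (7762 + 66534)/(2187 - 48754)) = (1/8 - 243520) + (124444/114237 + (7762 + 66534)/(2187 - 48754)) = -1948159/8 + (124444*(1/114237) + 74296/(-46567)) = -1948159/8 + (124444/114237 + 74296*(-1/46567)) = -1948159/8 + (124444/114237 - 74296/46567) = -1948159/8 - 2692368404/5319674379 = -10363593057465493/42557395032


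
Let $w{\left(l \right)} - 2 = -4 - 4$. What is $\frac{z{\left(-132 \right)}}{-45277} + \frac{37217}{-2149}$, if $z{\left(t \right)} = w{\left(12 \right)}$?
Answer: $- \frac{1685061215}{97300273} \approx -17.318$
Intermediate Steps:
$w{\left(l \right)} = -6$ ($w{\left(l \right)} = 2 - 8 = -6$)
$z{\left(t \right)} = -6$
$\frac{z{\left(-132 \right)}}{-45277} + \frac{37217}{-2149} = - \frac{6}{-45277} + \frac{37217}{-2149} = \left(-6\right) \left(- \frac{1}{45277}\right) + 37217 \left(- \frac{1}{2149}\right) = \frac{6}{45277} - \frac{37217}{2149} = - \frac{1685061215}{97300273}$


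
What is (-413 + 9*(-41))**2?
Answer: 611524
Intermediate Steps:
(-413 + 9*(-41))**2 = (-413 - 369)**2 = (-782)**2 = 611524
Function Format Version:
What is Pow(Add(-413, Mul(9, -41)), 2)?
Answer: 611524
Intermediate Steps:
Pow(Add(-413, Mul(9, -41)), 2) = Pow(Add(-413, -369), 2) = Pow(-782, 2) = 611524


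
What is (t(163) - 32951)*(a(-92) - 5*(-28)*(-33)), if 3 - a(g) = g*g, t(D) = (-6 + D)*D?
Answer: 96276160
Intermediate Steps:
t(D) = D*(-6 + D)
a(g) = 3 - g**2 (a(g) = 3 - g*g = 3 - g**2)
(t(163) - 32951)*(a(-92) - 5*(-28)*(-33)) = (163*(-6 + 163) - 32951)*((3 - 1*(-92)**2) - 5*(-28)*(-33)) = (163*157 - 32951)*((3 - 1*8464) + 140*(-33)) = (25591 - 32951)*((3 - 8464) - 4620) = -7360*(-8461 - 4620) = -7360*(-13081) = 96276160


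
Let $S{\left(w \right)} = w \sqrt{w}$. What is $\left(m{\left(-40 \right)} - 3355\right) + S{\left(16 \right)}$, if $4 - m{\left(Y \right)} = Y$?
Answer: $-3247$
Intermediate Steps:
$S{\left(w \right)} = w^{\frac{3}{2}}$
$m{\left(Y \right)} = 4 - Y$
$\left(m{\left(-40 \right)} - 3355\right) + S{\left(16 \right)} = \left(\left(4 - -40\right) - 3355\right) + 16^{\frac{3}{2}} = \left(\left(4 + 40\right) - 3355\right) + 64 = \left(44 - 3355\right) + 64 = -3311 + 64 = -3247$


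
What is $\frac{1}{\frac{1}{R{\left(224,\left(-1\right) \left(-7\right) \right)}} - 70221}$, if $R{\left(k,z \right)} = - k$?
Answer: $- \frac{224}{15729505} \approx -1.4241 \cdot 10^{-5}$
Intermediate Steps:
$\frac{1}{\frac{1}{R{\left(224,\left(-1\right) \left(-7\right) \right)}} - 70221} = \frac{1}{\frac{1}{\left(-1\right) 224} - 70221} = \frac{1}{\frac{1}{-224} - 70221} = \frac{1}{- \frac{1}{224} - 70221} = \frac{1}{- \frac{15729505}{224}} = - \frac{224}{15729505}$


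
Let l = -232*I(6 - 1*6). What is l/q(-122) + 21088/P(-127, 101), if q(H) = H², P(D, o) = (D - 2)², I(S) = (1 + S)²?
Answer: 77503270/61921161 ≈ 1.2516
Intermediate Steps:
P(D, o) = (-2 + D)²
l = -232 (l = -232*(1 + (6 - 1*6))² = -232*(1 + (6 - 6))² = -232*(1 + 0)² = -232*1² = -232*1 = -232)
l/q(-122) + 21088/P(-127, 101) = -232/((-122)²) + 21088/((-2 - 127)²) = -232/14884 + 21088/((-129)²) = -232*1/14884 + 21088/16641 = -58/3721 + 21088*(1/16641) = -58/3721 + 21088/16641 = 77503270/61921161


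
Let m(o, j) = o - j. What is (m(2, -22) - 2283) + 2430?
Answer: 171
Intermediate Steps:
(m(2, -22) - 2283) + 2430 = ((2 - 1*(-22)) - 2283) + 2430 = ((2 + 22) - 2283) + 2430 = (24 - 2283) + 2430 = -2259 + 2430 = 171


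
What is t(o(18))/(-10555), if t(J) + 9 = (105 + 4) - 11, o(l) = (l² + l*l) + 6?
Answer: -89/10555 ≈ -0.0084320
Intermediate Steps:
o(l) = 6 + 2*l² (o(l) = (l² + l²) + 6 = 2*l² + 6 = 6 + 2*l²)
t(J) = 89 (t(J) = -9 + ((105 + 4) - 11) = -9 + (109 - 11) = -9 + 98 = 89)
t(o(18))/(-10555) = 89/(-10555) = 89*(-1/10555) = -89/10555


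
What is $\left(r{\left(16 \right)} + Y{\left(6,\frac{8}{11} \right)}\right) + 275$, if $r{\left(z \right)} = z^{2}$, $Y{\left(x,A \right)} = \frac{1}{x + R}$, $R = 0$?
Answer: $\frac{3187}{6} \approx 531.17$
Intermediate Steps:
$Y{\left(x,A \right)} = \frac{1}{x}$ ($Y{\left(x,A \right)} = \frac{1}{x + 0} = \frac{1}{x}$)
$\left(r{\left(16 \right)} + Y{\left(6,\frac{8}{11} \right)}\right) + 275 = \left(16^{2} + \frac{1}{6}\right) + 275 = \left(256 + \frac{1}{6}\right) + 275 = \frac{1537}{6} + 275 = \frac{3187}{6}$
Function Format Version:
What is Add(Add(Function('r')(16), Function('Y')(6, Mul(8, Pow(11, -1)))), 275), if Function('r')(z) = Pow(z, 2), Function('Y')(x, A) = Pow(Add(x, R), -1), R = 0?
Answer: Rational(3187, 6) ≈ 531.17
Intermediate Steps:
Function('Y')(x, A) = Pow(x, -1) (Function('Y')(x, A) = Pow(Add(x, 0), -1) = Pow(x, -1))
Add(Add(Function('r')(16), Function('Y')(6, Mul(8, Pow(11, -1)))), 275) = Add(Add(Pow(16, 2), Pow(6, -1)), 275) = Add(Add(256, Rational(1, 6)), 275) = Add(Rational(1537, 6), 275) = Rational(3187, 6)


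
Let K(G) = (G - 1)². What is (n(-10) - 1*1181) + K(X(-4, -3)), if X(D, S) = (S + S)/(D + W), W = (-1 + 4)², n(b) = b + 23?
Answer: -29079/25 ≈ -1163.2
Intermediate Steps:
n(b) = 23 + b
W = 9 (W = 3² = 9)
X(D, S) = 2*S/(9 + D) (X(D, S) = (S + S)/(D + 9) = (2*S)/(9 + D) = 2*S/(9 + D))
K(G) = (-1 + G)²
(n(-10) - 1*1181) + K(X(-4, -3)) = ((23 - 10) - 1*1181) + (-1 + 2*(-3)/(9 - 4))² = (13 - 1181) + (-1 + 2*(-3)/5)² = -1168 + (-1 + 2*(-3)*(⅕))² = -1168 + (-1 - 6/5)² = -1168 + (-11/5)² = -1168 + 121/25 = -29079/25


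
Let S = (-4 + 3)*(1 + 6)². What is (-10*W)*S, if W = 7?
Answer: 3430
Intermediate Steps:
S = -49 (S = -1*7² = -1*49 = -49)
(-10*W)*S = -10*7*(-49) = -70*(-49) = 3430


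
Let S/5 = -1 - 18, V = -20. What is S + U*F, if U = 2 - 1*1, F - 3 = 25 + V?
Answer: -87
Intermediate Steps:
F = 8 (F = 3 + (25 - 20) = 3 + 5 = 8)
U = 1 (U = 2 - 1 = 1)
S = -95 (S = 5*(-1 - 18) = 5*(-19) = -95)
S + U*F = -95 + 1*8 = -95 + 8 = -87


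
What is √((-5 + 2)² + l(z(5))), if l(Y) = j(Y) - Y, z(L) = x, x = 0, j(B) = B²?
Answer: 3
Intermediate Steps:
z(L) = 0
l(Y) = Y² - Y
√((-5 + 2)² + l(z(5))) = √((-5 + 2)² + 0*(-1 + 0)) = √((-3)² + 0*(-1)) = √(9 + 0) = √9 = 3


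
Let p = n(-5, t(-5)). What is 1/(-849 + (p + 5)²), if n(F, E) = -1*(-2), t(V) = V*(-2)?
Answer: -1/800 ≈ -0.0012500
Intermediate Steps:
t(V) = -2*V
n(F, E) = 2
p = 2
1/(-849 + (p + 5)²) = 1/(-849 + (2 + 5)²) = 1/(-849 + 7²) = 1/(-849 + 49) = 1/(-800) = -1/800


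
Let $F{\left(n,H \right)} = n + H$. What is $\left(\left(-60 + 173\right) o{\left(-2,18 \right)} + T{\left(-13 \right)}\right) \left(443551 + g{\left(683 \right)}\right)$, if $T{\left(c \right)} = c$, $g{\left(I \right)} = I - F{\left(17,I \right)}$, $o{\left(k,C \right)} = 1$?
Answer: $44353400$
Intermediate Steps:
$F{\left(n,H \right)} = H + n$
$g{\left(I \right)} = -17$ ($g{\left(I \right)} = I - \left(I + 17\right) = I - \left(17 + I\right) = -17$)
$\left(\left(-60 + 173\right) o{\left(-2,18 \right)} + T{\left(-13 \right)}\right) \left(443551 + g{\left(683 \right)}\right) = \left(\left(-60 + 173\right) 1 - 13\right) \left(443551 - 17\right) = \left(113 \cdot 1 - 13\right) 443534 = \left(113 - 13\right) 443534 = 100 \cdot 443534 = 44353400$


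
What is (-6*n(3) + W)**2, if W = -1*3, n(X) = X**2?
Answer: 3249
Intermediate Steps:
W = -3
(-6*n(3) + W)**2 = (-6*3**2 - 3)**2 = (-6*9 - 3)**2 = (-54 - 3)**2 = (-57)**2 = 3249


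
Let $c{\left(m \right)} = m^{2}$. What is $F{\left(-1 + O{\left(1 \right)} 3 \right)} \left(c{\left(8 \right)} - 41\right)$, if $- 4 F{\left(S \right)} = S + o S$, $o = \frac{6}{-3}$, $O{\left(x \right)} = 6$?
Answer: $\frac{391}{4} \approx 97.75$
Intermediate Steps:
$o = -2$ ($o = 6 \left(- \frac{1}{3}\right) = -2$)
$F{\left(S \right)} = \frac{S}{4}$ ($F{\left(S \right)} = - \frac{S - 2 S}{4} = - \frac{\left(-1\right) S}{4} = \frac{S}{4}$)
$F{\left(-1 + O{\left(1 \right)} 3 \right)} \left(c{\left(8 \right)} - 41\right) = \frac{-1 + 6 \cdot 3}{4} \left(8^{2} - 41\right) = \frac{-1 + 18}{4} \left(64 - 41\right) = \frac{1}{4} \cdot 17 \cdot 23 = \frac{17}{4} \cdot 23 = \frac{391}{4}$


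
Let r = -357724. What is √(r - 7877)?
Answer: I*√365601 ≈ 604.65*I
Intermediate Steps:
√(r - 7877) = √(-357724 - 7877) = √(-365601) = I*√365601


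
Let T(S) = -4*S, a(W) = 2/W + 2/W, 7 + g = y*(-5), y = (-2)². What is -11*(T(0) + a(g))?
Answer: 44/27 ≈ 1.6296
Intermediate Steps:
y = 4
g = -27 (g = -7 + 4*(-5) = -7 - 20 = -27)
a(W) = 4/W
-11*(T(0) + a(g)) = -11*(-4*0 + 4/(-27)) = -11*(0 + 4*(-1/27)) = -11*(0 - 4/27) = -11*(-4/27) = 44/27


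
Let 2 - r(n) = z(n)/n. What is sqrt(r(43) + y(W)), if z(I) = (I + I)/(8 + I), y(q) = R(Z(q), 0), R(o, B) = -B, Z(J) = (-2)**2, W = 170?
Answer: 10*sqrt(51)/51 ≈ 1.4003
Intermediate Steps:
Z(J) = 4
y(q) = 0 (y(q) = -1*0 = 0)
z(I) = 2*I/(8 + I) (z(I) = (2*I)/(8 + I) = 2*I/(8 + I))
r(n) = 2 - 2/(8 + n) (r(n) = 2 - 2*n/(8 + n)/n = 2 - 2/(8 + n))
sqrt(r(43) + y(W)) = sqrt(2*(7 + 43)/(8 + 43) + 0) = sqrt(2*50/51 + 0) = sqrt(2*(1/51)*50 + 0) = sqrt(100/51 + 0) = sqrt(100/51) = 10*sqrt(51)/51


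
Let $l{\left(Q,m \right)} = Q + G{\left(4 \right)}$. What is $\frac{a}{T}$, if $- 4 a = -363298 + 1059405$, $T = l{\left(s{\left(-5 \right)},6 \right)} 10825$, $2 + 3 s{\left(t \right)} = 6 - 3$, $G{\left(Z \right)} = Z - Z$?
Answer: $- \frac{2088321}{43300} \approx -48.229$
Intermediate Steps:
$G{\left(Z \right)} = 0$
$s{\left(t \right)} = \frac{1}{3}$ ($s{\left(t \right)} = - \frac{2}{3} + \frac{6 - 3}{3} = - \frac{2}{3} + \frac{1}{3} \cdot 3 = - \frac{2}{3} + 1 = \frac{1}{3}$)
$l{\left(Q,m \right)} = Q$ ($l{\left(Q,m \right)} = Q + 0 = Q$)
$T = \frac{10825}{3}$ ($T = \frac{1}{3} \cdot 10825 = \frac{10825}{3} \approx 3608.3$)
$a = - \frac{696107}{4}$ ($a = - \frac{-363298 + 1059405}{4} = \left(- \frac{1}{4}\right) 696107 = - \frac{696107}{4} \approx -1.7403 \cdot 10^{5}$)
$\frac{a}{T} = - \frac{696107}{4 \cdot \frac{10825}{3}} = \left(- \frac{696107}{4}\right) \frac{3}{10825} = - \frac{2088321}{43300}$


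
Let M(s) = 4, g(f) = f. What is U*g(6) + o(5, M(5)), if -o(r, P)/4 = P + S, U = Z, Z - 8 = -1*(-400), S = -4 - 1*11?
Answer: 2492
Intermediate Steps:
S = -15 (S = -4 - 11 = -15)
Z = 408 (Z = 8 - 1*(-400) = 8 + 400 = 408)
U = 408
o(r, P) = 60 - 4*P (o(r, P) = -4*(P - 15) = -4*(-15 + P) = 60 - 4*P)
U*g(6) + o(5, M(5)) = 408*6 + (60 - 4*4) = 2448 + (60 - 16) = 2448 + 44 = 2492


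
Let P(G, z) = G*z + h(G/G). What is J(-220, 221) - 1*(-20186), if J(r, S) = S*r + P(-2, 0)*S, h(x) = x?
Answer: -28213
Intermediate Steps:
P(G, z) = 1 + G*z (P(G, z) = G*z + G/G = G*z + 1 = 1 + G*z)
J(r, S) = S + S*r (J(r, S) = S*r + (1 - 2*0)*S = S*r + (1 + 0)*S = S*r + 1*S = S*r + S = S + S*r)
J(-220, 221) - 1*(-20186) = 221*(1 - 220) - 1*(-20186) = 221*(-219) + 20186 = -48399 + 20186 = -28213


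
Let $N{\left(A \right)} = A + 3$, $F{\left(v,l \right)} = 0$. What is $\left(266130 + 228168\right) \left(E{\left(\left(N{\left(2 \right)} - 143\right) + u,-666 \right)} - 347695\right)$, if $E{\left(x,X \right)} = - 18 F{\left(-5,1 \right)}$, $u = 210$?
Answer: $-171864943110$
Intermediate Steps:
$N{\left(A \right)} = 3 + A$
$E{\left(x,X \right)} = 0$ ($E{\left(x,X \right)} = \left(-18\right) 0 = 0$)
$\left(266130 + 228168\right) \left(E{\left(\left(N{\left(2 \right)} - 143\right) + u,-666 \right)} - 347695\right) = \left(266130 + 228168\right) \left(0 - 347695\right) = 494298 \left(-347695\right) = -171864943110$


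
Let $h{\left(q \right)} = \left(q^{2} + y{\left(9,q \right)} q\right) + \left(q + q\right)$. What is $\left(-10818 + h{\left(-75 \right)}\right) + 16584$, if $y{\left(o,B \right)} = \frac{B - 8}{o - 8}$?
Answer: $17466$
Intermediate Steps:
$y{\left(o,B \right)} = \frac{-8 + B}{-8 + o}$
$h{\left(q \right)} = q^{2} + 2 q + q \left(-8 + q\right)$ ($h{\left(q \right)} = \left(q^{2} + \frac{-8 + q}{-8 + 9} q\right) + \left(q + q\right) = \left(q^{2} + \frac{-8 + q}{1} q\right) + 2 q = \left(q^{2} + 1 \left(-8 + q\right) q\right) + 2 q = \left(q^{2} + \left(-8 + q\right) q\right) + 2 q = \left(q^{2} + q \left(-8 + q\right)\right) + 2 q = q^{2} + 2 q + q \left(-8 + q\right)$)
$\left(-10818 + h{\left(-75 \right)}\right) + 16584 = \left(-10818 + 2 \left(-75\right) \left(-3 - 75\right)\right) + 16584 = \left(-10818 + 2 \left(-75\right) \left(-78\right)\right) + 16584 = \left(-10818 + 11700\right) + 16584 = 882 + 16584 = 17466$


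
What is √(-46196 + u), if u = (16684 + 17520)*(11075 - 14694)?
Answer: 2*I*√30957618 ≈ 11128.0*I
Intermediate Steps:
u = -123784276 (u = 34204*(-3619) = -123784276)
√(-46196 + u) = √(-46196 - 123784276) = √(-123830472) = 2*I*√30957618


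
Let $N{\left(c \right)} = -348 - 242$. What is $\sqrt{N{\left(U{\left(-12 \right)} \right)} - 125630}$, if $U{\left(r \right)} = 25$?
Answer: $2 i \sqrt{31555} \approx 355.27 i$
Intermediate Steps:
$N{\left(c \right)} = -590$
$\sqrt{N{\left(U{\left(-12 \right)} \right)} - 125630} = \sqrt{-590 - 125630} = \sqrt{-126220} = 2 i \sqrt{31555}$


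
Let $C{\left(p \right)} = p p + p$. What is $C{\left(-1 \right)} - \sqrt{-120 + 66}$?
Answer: $- 3 i \sqrt{6} \approx - 7.3485 i$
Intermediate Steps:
$C{\left(p \right)} = p + p^{2}$ ($C{\left(p \right)} = p^{2} + p = p + p^{2}$)
$C{\left(-1 \right)} - \sqrt{-120 + 66} = - (1 - 1) - \sqrt{-120 + 66} = \left(-1\right) 0 - \sqrt{-54} = 0 - 3 i \sqrt{6} = - 3 i \sqrt{6}$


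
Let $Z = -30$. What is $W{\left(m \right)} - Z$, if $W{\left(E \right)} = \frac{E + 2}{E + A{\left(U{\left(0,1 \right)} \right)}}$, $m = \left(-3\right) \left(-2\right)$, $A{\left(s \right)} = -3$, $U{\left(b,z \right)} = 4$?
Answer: $\frac{98}{3} \approx 32.667$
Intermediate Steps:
$m = 6$
$W{\left(E \right)} = \frac{2 + E}{-3 + E}$ ($W{\left(E \right)} = \frac{E + 2}{E - 3} = \frac{2 + E}{-3 + E}$)
$W{\left(m \right)} - Z = \frac{2 + 6}{-3 + 6} - -30 = \frac{1}{3} \cdot 8 + 30 = \frac{8}{3} + 30 = \frac{98}{3}$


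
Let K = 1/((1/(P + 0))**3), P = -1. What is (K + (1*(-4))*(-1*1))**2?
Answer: 9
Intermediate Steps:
K = -1 (K = 1/((1/(-1 + 0))**3) = 1/((1/(-1))**3) = 1/((-1)**3) = 1/(-1) = -1)
(K + (1*(-4))*(-1*1))**2 = (-1 + (1*(-4))*(-1*1))**2 = (-1 - 4*(-1))**2 = (-1 + 4)**2 = 3**2 = 9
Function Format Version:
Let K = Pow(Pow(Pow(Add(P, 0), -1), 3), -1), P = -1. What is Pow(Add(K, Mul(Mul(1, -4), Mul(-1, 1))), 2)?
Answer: 9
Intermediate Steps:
K = -1 (K = Pow(Pow(Pow(Add(-1, 0), -1), 3), -1) = Pow(Pow(Pow(-1, -1), 3), -1) = Pow(Pow(-1, 3), -1) = Pow(-1, -1) = -1)
Pow(Add(K, Mul(Mul(1, -4), Mul(-1, 1))), 2) = Pow(Add(-1, Mul(Mul(1, -4), Mul(-1, 1))), 2) = Pow(Add(-1, Mul(-4, -1)), 2) = Pow(Add(-1, 4), 2) = Pow(3, 2) = 9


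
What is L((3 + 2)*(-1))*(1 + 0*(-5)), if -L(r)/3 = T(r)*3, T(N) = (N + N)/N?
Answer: -18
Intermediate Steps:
T(N) = 2 (T(N) = (2*N)/N = 2)
L(r) = -18 (L(r) = -6*3 = -3*6 = -18)
L((3 + 2)*(-1))*(1 + 0*(-5)) = -18*(1 + 0*(-5)) = -18*(1 + 0) = -18*1 = -18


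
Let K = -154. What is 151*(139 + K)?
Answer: -2265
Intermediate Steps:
151*(139 + K) = 151*(139 - 154) = 151*(-15) = -2265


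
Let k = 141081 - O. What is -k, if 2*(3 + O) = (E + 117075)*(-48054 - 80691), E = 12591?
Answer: -8347065669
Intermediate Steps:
O = -8346924588 (O = -3 + ((12591 + 117075)*(-48054 - 80691))/2 = -3 + (129666*(-128745))/2 = -3 + (½)*(-16693849170) = -3 - 8346924585 = -8346924588)
k = 8347065669 (k = 141081 - 1*(-8346924588) = 141081 + 8346924588 = 8347065669)
-k = -1*8347065669 = -8347065669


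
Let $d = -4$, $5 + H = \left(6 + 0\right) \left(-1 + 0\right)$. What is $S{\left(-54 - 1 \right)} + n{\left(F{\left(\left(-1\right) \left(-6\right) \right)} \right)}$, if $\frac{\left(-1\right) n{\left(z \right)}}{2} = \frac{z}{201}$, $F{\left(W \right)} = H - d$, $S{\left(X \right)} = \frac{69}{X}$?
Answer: $- \frac{13099}{11055} \approx -1.1849$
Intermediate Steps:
$H = -11$ ($H = -5 + \left(6 + 0\right) \left(-1 + 0\right) = -5 + 6 \left(-1\right) = -5 - 6 = -11$)
$F{\left(W \right)} = -7$ ($F{\left(W \right)} = -11 - -4 = -11 + 4 = -7$)
$n{\left(z \right)} = - \frac{2 z}{201}$ ($n{\left(z \right)} = - 2 \frac{z}{201} = - \frac{2 z}{201}$)
$S{\left(-54 - 1 \right)} + n{\left(F{\left(\left(-1\right) \left(-6\right) \right)} \right)} = \frac{69}{-54 - 1} - - \frac{14}{201} = \frac{69}{-55} + \frac{14}{201} = 69 \left(- \frac{1}{55}\right) + \frac{14}{201} = - \frac{69}{55} + \frac{14}{201} = - \frac{13099}{11055}$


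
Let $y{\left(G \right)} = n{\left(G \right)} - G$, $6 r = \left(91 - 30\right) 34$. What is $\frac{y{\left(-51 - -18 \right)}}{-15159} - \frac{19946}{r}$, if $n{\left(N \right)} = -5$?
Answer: $- \frac{907113278}{15719883} \approx -57.705$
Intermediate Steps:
$r = \frac{1037}{3}$ ($r = \frac{\left(91 - 30\right) 34}{6} = \frac{61 \cdot 34}{6} = \frac{1}{6} \cdot 2074 = \frac{1037}{3} \approx 345.67$)
$y{\left(G \right)} = -5 - G$
$\frac{y{\left(-51 - -18 \right)}}{-15159} - \frac{19946}{r} = \frac{-5 - \left(-51 - -18\right)}{-15159} - \frac{19946}{\frac{1037}{3}} = \left(-5 - \left(-51 + 18\right)\right) \left(- \frac{1}{15159}\right) - \frac{59838}{1037} = \left(-5 - -33\right) \left(- \frac{1}{15159}\right) - \frac{59838}{1037} = \left(-5 + 33\right) \left(- \frac{1}{15159}\right) - \frac{59838}{1037} = 28 \left(- \frac{1}{15159}\right) - \frac{59838}{1037} = - \frac{28}{15159} - \frac{59838}{1037} = - \frac{907113278}{15719883}$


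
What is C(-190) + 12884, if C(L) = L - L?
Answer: 12884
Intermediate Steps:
C(L) = 0
C(-190) + 12884 = 0 + 12884 = 12884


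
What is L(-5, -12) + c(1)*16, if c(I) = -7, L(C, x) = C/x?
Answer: -1339/12 ≈ -111.58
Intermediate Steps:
L(-5, -12) + c(1)*16 = -5/(-12) - 7*16 = -5*(-1/12) - 112 = 5/12 - 112 = -1339/12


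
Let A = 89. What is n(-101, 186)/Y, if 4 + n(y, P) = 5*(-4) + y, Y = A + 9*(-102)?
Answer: 125/829 ≈ 0.15078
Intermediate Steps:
Y = -829 (Y = 89 + 9*(-102) = 89 - 918 = -829)
n(y, P) = -24 + y (n(y, P) = -4 + (5*(-4) + y) = -4 + (-20 + y) = -24 + y)
n(-101, 186)/Y = (-24 - 101)/(-829) = -125*(-1/829) = 125/829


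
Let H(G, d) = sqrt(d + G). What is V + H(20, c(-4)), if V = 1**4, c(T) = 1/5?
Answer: 1 + sqrt(505)/5 ≈ 5.4944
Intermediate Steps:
c(T) = 1/5
H(G, d) = sqrt(G + d)
V = 1
V + H(20, c(-4)) = 1 + sqrt(20 + 1/5) = 1 + sqrt(101/5) = 1 + sqrt(505)/5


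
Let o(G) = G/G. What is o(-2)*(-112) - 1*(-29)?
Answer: -83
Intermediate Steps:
o(G) = 1
o(-2)*(-112) - 1*(-29) = 1*(-112) - 1*(-29) = -112 + 29 = -83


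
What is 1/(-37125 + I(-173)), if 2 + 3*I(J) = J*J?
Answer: -3/81448 ≈ -3.6833e-5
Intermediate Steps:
I(J) = -⅔ + J²/3 (I(J) = -⅔ + (J*J)/3 = -⅔ + J²/3)
1/(-37125 + I(-173)) = 1/(-37125 + (-⅔ + (⅓)*(-173)²)) = 1/(-37125 + (-⅔ + (⅓)*29929)) = 1/(-37125 + (-⅔ + 29929/3)) = 1/(-37125 + 29927/3) = 1/(-81448/3) = -3/81448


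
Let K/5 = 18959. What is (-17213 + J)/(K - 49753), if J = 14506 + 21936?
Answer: 19229/45042 ≈ 0.42691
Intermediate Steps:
J = 36442
K = 94795 (K = 5*18959 = 94795)
(-17213 + J)/(K - 49753) = (-17213 + 36442)/(94795 - 49753) = 19229/45042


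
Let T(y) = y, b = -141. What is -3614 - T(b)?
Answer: -3473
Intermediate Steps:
-3614 - T(b) = -3614 - 1*(-141) = -3614 + 141 = -3473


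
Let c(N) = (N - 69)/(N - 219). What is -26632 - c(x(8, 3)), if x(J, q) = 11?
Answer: -2769757/104 ≈ -26632.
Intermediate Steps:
c(N) = (-69 + N)/(-219 + N)
-26632 - c(x(8, 3)) = -26632 - (-69 + 11)/(-219 + 11) = -26632 - (-58)/(-208) = -26632 - (-1)*(-58)/208 = -26632 - 1*29/104 = -26632 - 29/104 = -2769757/104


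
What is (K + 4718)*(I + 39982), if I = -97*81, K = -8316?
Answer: -115585750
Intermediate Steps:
I = -7857
(K + 4718)*(I + 39982) = (-8316 + 4718)*(-7857 + 39982) = -3598*32125 = -115585750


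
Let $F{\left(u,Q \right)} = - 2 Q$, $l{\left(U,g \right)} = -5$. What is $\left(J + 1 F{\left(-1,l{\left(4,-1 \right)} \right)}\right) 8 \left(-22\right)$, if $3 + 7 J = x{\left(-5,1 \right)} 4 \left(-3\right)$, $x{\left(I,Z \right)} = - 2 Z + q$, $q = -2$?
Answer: $- \frac{20240}{7} \approx -2891.4$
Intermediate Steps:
$x{\left(I,Z \right)} = -2 - 2 Z$ ($x{\left(I,Z \right)} = - 2 Z - 2 = -2 - 2 Z$)
$J = \frac{45}{7}$ ($J = - \frac{3}{7} + \frac{\left(-2 - 2\right) 4 \left(-3\right)}{7} = - \frac{3}{7} + \frac{\left(-4\right) 4 \left(-3\right)}{7} = - \frac{3}{7} + \frac{\left(-16\right) \left(-3\right)}{7} = - \frac{3}{7} + \frac{1}{7} \cdot 48 = - \frac{3}{7} + \frac{48}{7} = \frac{45}{7} \approx 6.4286$)
$\left(J + 1 F{\left(-1,l{\left(4,-1 \right)} \right)}\right) 8 \left(-22\right) = \left(\frac{45}{7} + 1 \left(\left(-2\right) \left(-5\right)\right)\right) 8 \left(-22\right) = \left(\frac{45}{7} + 1 \cdot 10\right) 8 \left(-22\right) = \left(\frac{45}{7} + 10\right) 8 \left(-22\right) = \frac{115}{7} \cdot 8 \left(-22\right) = \frac{920}{7} \left(-22\right) = - \frac{20240}{7}$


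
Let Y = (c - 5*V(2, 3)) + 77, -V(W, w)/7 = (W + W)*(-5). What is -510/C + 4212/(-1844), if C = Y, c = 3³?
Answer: -196239/137378 ≈ -1.4285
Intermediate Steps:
V(W, w) = 70*W (V(W, w) = -7*(W + W)*(-5) = -7*2*W*(-5) = -(-70)*W = 70*W)
c = 27
Y = -596 (Y = (27 - 350*2) + 77 = (27 - 5*140) + 77 = (27 - 700) + 77 = -673 + 77 = -596)
C = -596
-510/C + 4212/(-1844) = -510/(-596) + 4212/(-1844) = -510*(-1/596) + 4212*(-1/1844) = 255/298 - 1053/461 = -196239/137378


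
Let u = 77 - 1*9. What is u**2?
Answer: 4624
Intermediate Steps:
u = 68 (u = 77 - 9 = 68)
u**2 = 68**2 = 4624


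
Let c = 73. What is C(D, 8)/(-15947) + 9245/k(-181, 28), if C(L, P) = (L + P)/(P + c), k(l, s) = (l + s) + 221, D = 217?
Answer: 1326868435/9759564 ≈ 135.96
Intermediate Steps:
k(l, s) = 221 + l + s
C(L, P) = (L + P)/(73 + P) (C(L, P) = (L + P)/(P + 73) = (L + P)/(73 + P))
C(D, 8)/(-15947) + 9245/k(-181, 28) = ((217 + 8)/(73 + 8))/(-15947) + 9245/(221 - 181 + 28) = (225/81)*(-1/15947) + 9245/68 = ((1/81)*225)*(-1/15947) + 9245*(1/68) = (25/9)*(-1/15947) + 9245/68 = -25/143523 + 9245/68 = 1326868435/9759564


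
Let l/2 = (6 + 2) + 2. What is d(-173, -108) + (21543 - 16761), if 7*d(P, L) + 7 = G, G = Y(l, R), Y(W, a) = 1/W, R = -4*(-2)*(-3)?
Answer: 669341/140 ≈ 4781.0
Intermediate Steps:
R = -24 (R = 8*(-3) = -24)
l = 20 (l = 2*((6 + 2) + 2) = 2*(8 + 2) = 2*10 = 20)
G = 1/20 ≈ 0.050000
d(P, L) = -139/140 (d(P, L) = -1 + (⅐)*(1/20) = -1 + 1/140 = -139/140)
d(-173, -108) + (21543 - 16761) = -139/140 + (21543 - 16761) = -139/140 + 4782 = 669341/140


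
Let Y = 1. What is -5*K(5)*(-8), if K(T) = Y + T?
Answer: 240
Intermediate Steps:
K(T) = 1 + T
-5*K(5)*(-8) = -5*(1 + 5)*(-8) = -5*6*(-8) = -30*(-8) = 240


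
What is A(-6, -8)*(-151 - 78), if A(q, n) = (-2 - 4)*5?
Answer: 6870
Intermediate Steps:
A(q, n) = -30 (A(q, n) = -6*5 = -30)
A(-6, -8)*(-151 - 78) = -30*(-151 - 78) = -30*(-229) = 6870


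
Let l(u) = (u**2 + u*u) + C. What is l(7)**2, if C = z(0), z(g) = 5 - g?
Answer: 10609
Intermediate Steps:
C = 5 (C = 5 - 1*0 = 5 + 0 = 5)
l(u) = 5 + 2*u**2 (l(u) = (u**2 + u*u) + 5 = (u**2 + u**2) + 5 = 2*u**2 + 5 = 5 + 2*u**2)
l(7)**2 = (5 + 2*7**2)**2 = (5 + 2*49)**2 = (5 + 98)**2 = 103**2 = 10609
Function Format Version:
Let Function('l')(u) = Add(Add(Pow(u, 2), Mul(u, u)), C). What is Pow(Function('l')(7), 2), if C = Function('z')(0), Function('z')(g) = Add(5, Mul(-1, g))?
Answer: 10609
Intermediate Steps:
C = 5 (C = Add(5, Mul(-1, 0)) = Add(5, 0) = 5)
Function('l')(u) = Add(5, Mul(2, Pow(u, 2))) (Function('l')(u) = Add(Add(Pow(u, 2), Mul(u, u)), 5) = Add(Add(Pow(u, 2), Pow(u, 2)), 5) = Add(Mul(2, Pow(u, 2)), 5) = Add(5, Mul(2, Pow(u, 2))))
Pow(Function('l')(7), 2) = Pow(Add(5, Mul(2, Pow(7, 2))), 2) = Pow(Add(5, Mul(2, 49)), 2) = Pow(Add(5, 98), 2) = Pow(103, 2) = 10609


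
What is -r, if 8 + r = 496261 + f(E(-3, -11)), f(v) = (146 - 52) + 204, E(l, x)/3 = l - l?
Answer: -496551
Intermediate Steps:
E(l, x) = 0 (E(l, x) = 3*(l - l) = 3*0 = 0)
f(v) = 298 (f(v) = 94 + 204 = 298)
r = 496551 (r = -8 + (496261 + 298) = -8 + 496559 = 496551)
-r = -1*496551 = -496551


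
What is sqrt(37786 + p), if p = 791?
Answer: sqrt(38577) ≈ 196.41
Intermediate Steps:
sqrt(37786 + p) = sqrt(37786 + 791) = sqrt(38577)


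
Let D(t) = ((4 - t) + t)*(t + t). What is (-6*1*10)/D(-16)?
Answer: 15/32 ≈ 0.46875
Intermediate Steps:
D(t) = 8*t (D(t) = 4*(2*t) = 8*t)
(-6*1*10)/D(-16) = (-6*1*10)/((8*(-16))) = -6*10/(-128) = -60*(-1/128) = 15/32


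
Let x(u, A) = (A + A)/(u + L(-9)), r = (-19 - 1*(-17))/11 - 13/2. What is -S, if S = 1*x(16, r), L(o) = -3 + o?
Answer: 147/44 ≈ 3.3409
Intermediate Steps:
r = -147/22 (r = (-19 + 17)*(1/11) - 13*½ = -2*1/11 - 13/2 = -2/11 - 13/2 = -147/22 ≈ -6.6818)
x(u, A) = 2*A/(-12 + u) (x(u, A) = (A + A)/(u + (-3 - 9)) = (2*A)/(u - 12) = (2*A)/(-12 + u) = 2*A/(-12 + u))
S = -147/44 (S = 1*(2*(-147/22)/(-12 + 16)) = 1*(2*(-147/22)/4) = 1*(2*(-147/22)*(¼)) = 1*(-147/44) = -147/44 ≈ -3.3409)
-S = -1*(-147/44) = 147/44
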